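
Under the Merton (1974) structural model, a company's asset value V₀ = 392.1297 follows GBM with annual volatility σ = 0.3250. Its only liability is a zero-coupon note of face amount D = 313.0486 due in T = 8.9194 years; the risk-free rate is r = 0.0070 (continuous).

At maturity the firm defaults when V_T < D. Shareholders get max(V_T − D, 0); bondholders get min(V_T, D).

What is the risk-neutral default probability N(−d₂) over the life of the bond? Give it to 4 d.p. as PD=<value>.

d₁ = [ln(V₀/D) + (r + σ²/2)T] / (σ√T)
   = [ln(392.1297/313.0486) + (0.0070 + 0.5·0.3250²)·8.9194] / (0.3250·√8.9194)
   = [0.225234 + 0.533492] / 0.970624 = 0.781688
d₂ = d₁ − σ√T = 0.781688 − 0.970624 = -0.188936
risk-neutral PD = N(−d₂) = N(0.188936) = 0.574928

PD=0.5749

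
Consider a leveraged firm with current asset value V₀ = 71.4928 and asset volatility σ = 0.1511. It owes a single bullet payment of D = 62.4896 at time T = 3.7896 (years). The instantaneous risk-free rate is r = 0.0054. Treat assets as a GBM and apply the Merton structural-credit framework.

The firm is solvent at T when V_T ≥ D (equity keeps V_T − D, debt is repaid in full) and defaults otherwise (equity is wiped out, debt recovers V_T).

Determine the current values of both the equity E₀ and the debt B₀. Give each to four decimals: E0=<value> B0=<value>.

E0=13.9371 B0=57.5557

d₁ = [ln(V₀/D) + (r + σ²/2)T] / (σ√T)
   = [ln(71.4928/62.4896) + (0.0054 + 0.5·0.1511²)·3.7896] / (0.1511·√3.7896)
   = [0.134597 + 0.063724] / 0.294145 = 0.674229
d₂ = d₁ − σ√T = 0.674229 − 0.294145 = 0.380084
N(d₁) = 0.749917,  N(d₂) = 0.648059,  e^(−rT) = 0.979744
E₀ = V₀·N(d₁) − D·e^(−rT)·N(d₂)
   = 71.4928·0.749917 − 62.4896·0.979744·0.648059 = 13.937057
B₀ = V₀ − E₀ = 71.4928 − 13.937057 = 57.555743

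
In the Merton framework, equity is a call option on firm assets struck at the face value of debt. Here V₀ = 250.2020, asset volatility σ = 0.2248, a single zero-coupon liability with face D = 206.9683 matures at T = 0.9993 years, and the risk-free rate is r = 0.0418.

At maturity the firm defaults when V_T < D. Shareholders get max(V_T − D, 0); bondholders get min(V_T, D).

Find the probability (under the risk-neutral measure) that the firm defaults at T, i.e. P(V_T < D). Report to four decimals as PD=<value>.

PD=0.1794

d₁ = [ln(V₀/D) + (r + σ²/2)T] / (σ√T)
   = [ln(250.2020/206.9683) + (0.0418 + 0.5·0.2248²)·0.9993] / (0.2248·√0.9993)
   = [0.189703 + 0.067021] / 0.224721 = 1.142408
d₂ = d₁ − σ√T = 1.142408 − 0.224721 = 0.917687
risk-neutral PD = N(−d₂) = N(-0.917687) = 0.179391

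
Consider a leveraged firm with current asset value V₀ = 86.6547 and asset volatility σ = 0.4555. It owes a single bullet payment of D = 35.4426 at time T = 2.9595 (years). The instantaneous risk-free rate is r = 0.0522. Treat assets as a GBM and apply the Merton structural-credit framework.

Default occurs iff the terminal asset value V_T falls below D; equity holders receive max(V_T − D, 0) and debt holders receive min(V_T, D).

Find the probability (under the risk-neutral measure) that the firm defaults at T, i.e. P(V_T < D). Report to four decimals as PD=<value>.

PD=0.1720

d₁ = [ln(V₀/D) + (r + σ²/2)T] / (σ√T)
   = [ln(86.6547/35.4426) + (0.0522 + 0.5·0.4555²)·2.9595] / (0.4555·√2.9595)
   = [0.894017 + 0.461505] / 0.783606 = 1.729852
d₂ = d₁ − σ√T = 1.729852 − 0.783606 = 0.946246
risk-neutral PD = N(−d₂) = N(-0.946246) = 0.172012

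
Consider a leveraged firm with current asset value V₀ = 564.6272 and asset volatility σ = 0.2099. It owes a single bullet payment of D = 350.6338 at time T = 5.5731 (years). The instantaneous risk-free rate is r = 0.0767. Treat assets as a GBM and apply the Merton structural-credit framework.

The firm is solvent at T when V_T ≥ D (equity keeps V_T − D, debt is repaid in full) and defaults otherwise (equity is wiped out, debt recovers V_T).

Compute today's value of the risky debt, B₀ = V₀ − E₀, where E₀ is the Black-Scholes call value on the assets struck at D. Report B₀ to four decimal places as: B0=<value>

B0=226.3353

d₁ = [ln(V₀/D) + (r + σ²/2)T] / (σ√T)
   = [ln(564.6272/350.6338) + (0.0767 + 0.5·0.2099²)·5.5731] / (0.2099·√5.5731)
   = [0.476423 + 0.550227] / 0.495520 = 2.071865
d₂ = d₁ − σ√T = 2.071865 − 0.495520 = 1.576346
N(d₁) = 0.980861,  N(d₂) = 0.942527,  e^(−rT) = 0.652166
E₀ = V₀·N(d₁) − D·e^(−rT)·N(d₂)
   = 564.6272·0.980861 − 350.6338·0.652166·0.942527 = 338.291942
B₀ = V₀ − E₀ = 564.6272 − 338.291942 = 226.335258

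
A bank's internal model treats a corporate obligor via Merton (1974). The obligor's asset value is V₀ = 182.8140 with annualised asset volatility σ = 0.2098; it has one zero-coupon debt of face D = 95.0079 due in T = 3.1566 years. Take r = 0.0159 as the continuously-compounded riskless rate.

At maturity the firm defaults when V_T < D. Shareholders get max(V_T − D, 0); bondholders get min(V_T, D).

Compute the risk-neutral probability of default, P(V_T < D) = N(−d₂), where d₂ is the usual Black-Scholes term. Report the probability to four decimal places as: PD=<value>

d₁ = [ln(V₀/D) + (r + σ²/2)T] / (σ√T)
   = [ln(182.8140/95.0079) + (0.0159 + 0.5·0.2098²)·3.1566] / (0.2098·√3.1566)
   = [0.654509 + 0.119660] / 0.372748 = 2.076925
d₂ = d₁ − σ√T = 2.076925 − 0.372748 = 1.704177
risk-neutral PD = N(−d₂) = N(-1.704177) = 0.044174

PD=0.0442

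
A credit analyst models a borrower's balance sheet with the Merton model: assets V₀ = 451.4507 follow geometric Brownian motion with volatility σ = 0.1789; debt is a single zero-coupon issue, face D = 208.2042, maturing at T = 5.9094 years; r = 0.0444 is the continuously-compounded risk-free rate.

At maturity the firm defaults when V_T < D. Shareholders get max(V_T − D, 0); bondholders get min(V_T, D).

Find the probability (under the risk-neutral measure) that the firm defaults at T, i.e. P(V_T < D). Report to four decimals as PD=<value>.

PD=0.0152

d₁ = [ln(V₀/D) + (r + σ²/2)T] / (σ√T)
   = [ln(451.4507/208.2042) + (0.0444 + 0.5·0.1789²)·5.9094] / (0.1789·√5.9094)
   = [0.773947 + 0.356943] / 0.434893 = 2.600389
d₂ = d₁ − σ√T = 2.600389 − 0.434893 = 2.165496
risk-neutral PD = N(−d₂) = N(-2.165496) = 0.015175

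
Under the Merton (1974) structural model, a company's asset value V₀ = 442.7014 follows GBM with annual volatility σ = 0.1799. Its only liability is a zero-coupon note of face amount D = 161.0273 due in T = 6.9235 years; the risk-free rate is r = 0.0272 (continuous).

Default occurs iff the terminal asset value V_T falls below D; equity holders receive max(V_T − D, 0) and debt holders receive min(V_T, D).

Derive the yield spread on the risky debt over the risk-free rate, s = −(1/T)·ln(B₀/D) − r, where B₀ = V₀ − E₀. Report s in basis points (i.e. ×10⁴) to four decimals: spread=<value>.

d₁ = [ln(V₀/D) + (r + σ²/2)T] / (σ√T)
   = [ln(442.7014/161.0273) + (0.0272 + 0.5·0.1799²)·6.9235] / (0.1799·√6.9235)
   = [1.011322 + 0.300355] / 0.473363 = 2.770977
d₂ = d₁ − σ√T = 2.770977 − 0.473363 = 2.297614
N(d₁) = 0.997206,  N(d₂) = 0.989208,  e^(−rT) = 0.828350
E₀ = V₀·N(d₁) − D·e^(−rT)·N(d₂)
   = 442.7014·0.997206 − 161.0273·0.828350·0.989208 = 309.516798
B₀ = V₀ − E₀ = 442.7014 − 309.516798 = 133.184602
spread = −(1/T)·ln(B₀/D) − r = −(1/6.9235)·ln(133.184602/161.0273) − 0.0272 = 0.00021933
in basis points: 0.00021933 × 10⁴ = 2.1933 bp

spread=2.1933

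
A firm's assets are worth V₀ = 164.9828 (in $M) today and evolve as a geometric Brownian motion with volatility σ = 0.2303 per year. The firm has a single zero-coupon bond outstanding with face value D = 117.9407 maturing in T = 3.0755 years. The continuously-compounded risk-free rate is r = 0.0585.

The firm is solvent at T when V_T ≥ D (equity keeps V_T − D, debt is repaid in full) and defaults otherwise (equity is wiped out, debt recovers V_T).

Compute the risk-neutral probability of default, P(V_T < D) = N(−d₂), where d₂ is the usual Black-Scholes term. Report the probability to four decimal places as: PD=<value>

PD=0.1413

d₁ = [ln(V₀/D) + (r + σ²/2)T] / (σ√T)
   = [ln(164.9828/117.9407) + (0.0585 + 0.5·0.2303²)·3.0755] / (0.2303·√3.0755)
   = [0.335659 + 0.261476] / 0.403879 = 1.478499
d₂ = d₁ − σ√T = 1.478499 − 0.403879 = 1.074619
risk-neutral PD = N(−d₂) = N(-1.074619) = 0.141273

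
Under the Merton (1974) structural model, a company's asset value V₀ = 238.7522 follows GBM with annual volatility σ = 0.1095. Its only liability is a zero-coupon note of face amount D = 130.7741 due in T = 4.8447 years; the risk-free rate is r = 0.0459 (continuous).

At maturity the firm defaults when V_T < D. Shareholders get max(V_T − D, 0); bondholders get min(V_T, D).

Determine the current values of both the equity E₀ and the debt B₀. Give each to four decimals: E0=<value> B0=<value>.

d₁ = [ln(V₀/D) + (r + σ²/2)T] / (σ√T)
   = [ln(238.7522/130.7741) + (0.0459 + 0.5·0.1095²)·4.8447] / (0.1095·√4.8447)
   = [0.601955 + 0.251416] / 0.241017 = 3.540710
d₂ = d₁ − σ√T = 3.540710 − 0.241017 = 3.299693
N(d₁) = 0.999800,  N(d₂) = 0.999516,  e^(−rT) = 0.800618
E₀ = V₀·N(d₁) − D·e^(−rT)·N(d₂)
   = 238.7522·0.999800 − 130.7741·0.800618·0.999516 = 134.055174
B₀ = V₀ − E₀ = 238.7522 − 134.055174 = 104.697026

E0=134.0552 B0=104.6970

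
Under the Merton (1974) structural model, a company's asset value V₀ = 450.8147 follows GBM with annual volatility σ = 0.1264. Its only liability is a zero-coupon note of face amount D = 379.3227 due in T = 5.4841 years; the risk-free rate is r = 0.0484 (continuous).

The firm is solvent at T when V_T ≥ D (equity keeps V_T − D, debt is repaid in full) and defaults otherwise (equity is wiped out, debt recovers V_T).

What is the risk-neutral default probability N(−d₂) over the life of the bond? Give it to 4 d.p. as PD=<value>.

PD=0.0914

d₁ = [ln(V₀/D) + (r + σ²/2)T] / (σ√T)
   = [ln(450.8147/379.3227) + (0.0484 + 0.5·0.1264²)·5.4841] / (0.1264·√5.4841)
   = [0.172669 + 0.309240] / 0.296005 = 1.628041
d₂ = d₁ − σ√T = 1.628041 − 0.296005 = 1.332036
risk-neutral PD = N(−d₂) = N(-1.332036) = 0.091424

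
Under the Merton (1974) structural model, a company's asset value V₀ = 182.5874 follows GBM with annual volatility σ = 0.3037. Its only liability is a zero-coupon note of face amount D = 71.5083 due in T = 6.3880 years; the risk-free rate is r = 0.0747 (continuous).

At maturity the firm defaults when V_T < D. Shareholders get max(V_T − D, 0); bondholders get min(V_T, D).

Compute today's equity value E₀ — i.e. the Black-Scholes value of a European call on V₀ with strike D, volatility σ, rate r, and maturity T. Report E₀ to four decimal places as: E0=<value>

d₁ = [ln(V₀/D) + (r + σ²/2)T] / (σ√T)
   = [ln(182.5874/71.5083) + (0.0747 + 0.5·0.3037²)·6.3880] / (0.3037·√6.3880)
   = [0.937415 + 0.771778] / 0.767586 = 2.226712
d₂ = d₁ − σ√T = 2.226712 − 0.767586 = 1.459125
N(d₁) = 0.987017,  N(d₂) = 0.927735,  e^(−rT) = 0.620529
E₀ = V₀·N(d₁) − D·e^(−rT)·N(d₂)
   = 182.5874·0.987017 − 71.5083·0.620529·0.927735 = 139.050498

E0=139.0505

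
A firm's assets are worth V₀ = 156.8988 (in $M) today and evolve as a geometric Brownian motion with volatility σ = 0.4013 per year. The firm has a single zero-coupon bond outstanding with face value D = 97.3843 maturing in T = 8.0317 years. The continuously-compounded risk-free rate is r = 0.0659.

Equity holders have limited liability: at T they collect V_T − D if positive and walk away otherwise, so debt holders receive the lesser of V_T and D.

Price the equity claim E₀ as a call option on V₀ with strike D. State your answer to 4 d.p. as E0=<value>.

E0=109.6404

d₁ = [ln(V₀/D) + (r + σ²/2)T] / (σ√T)
   = [ln(156.8988/97.3843) + (0.0659 + 0.5·0.4013²)·8.0317] / (0.4013·√8.0317)
   = [0.476936 + 1.176008] / 1.137294 = 1.453401
d₂ = d₁ − σ√T = 1.453401 − 1.137294 = 0.316106
N(d₁) = 0.926944,  N(d₂) = 0.624039,  e^(−rT) = 0.589024
E₀ = V₀·N(d₁) − D·e^(−rT)·N(d₂)
   = 156.8988·0.926944 − 97.3843·0.589024·0.624039 = 109.640447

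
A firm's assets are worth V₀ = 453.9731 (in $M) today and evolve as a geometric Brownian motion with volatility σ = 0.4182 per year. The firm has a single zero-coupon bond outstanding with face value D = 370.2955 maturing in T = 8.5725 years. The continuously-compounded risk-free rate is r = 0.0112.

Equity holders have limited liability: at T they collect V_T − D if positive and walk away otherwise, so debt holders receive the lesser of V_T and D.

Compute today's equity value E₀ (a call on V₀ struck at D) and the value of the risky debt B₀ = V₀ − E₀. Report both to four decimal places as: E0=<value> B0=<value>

d₁ = [ln(V₀/D) + (r + σ²/2)T] / (σ√T)
   = [ln(453.9731/370.2955) + (0.0112 + 0.5·0.4182²)·8.5725] / (0.4182·√8.5725)
   = [0.203737 + 0.845640] / 1.224441 = 0.857025
d₂ = d₁ − σ√T = 0.857025 − 1.224441 = -0.367416
N(d₁) = 0.804284,  N(d₂) = 0.356654,  e^(−rT) = 0.908453
E₀ = V₀·N(d₁) − D·e^(−rT)·N(d₂)
   = 453.9731·0.804284 − 370.2955·0.908453·0.356654 = 245.146342
B₀ = V₀ − E₀ = 453.9731 − 245.146342 = 208.826758

E0=245.1463 B0=208.8268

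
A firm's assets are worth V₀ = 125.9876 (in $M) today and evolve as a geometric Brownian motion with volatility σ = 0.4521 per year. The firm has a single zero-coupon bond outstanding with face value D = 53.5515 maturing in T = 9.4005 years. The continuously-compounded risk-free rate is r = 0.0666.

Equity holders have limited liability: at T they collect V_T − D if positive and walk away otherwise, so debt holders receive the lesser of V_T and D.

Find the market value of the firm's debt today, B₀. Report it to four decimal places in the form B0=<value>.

d₁ = [ln(V₀/D) + (r + σ²/2)T] / (σ√T)
   = [ln(125.9876/53.5515) + (0.0666 + 0.5·0.4521²)·9.4005] / (0.4521·√9.4005)
   = [0.855540 + 1.586778] / 1.386149 = 1.761944
d₂ = d₁ − σ√T = 1.761944 − 1.386149 = 0.375795
N(d₁) = 0.960961,  N(d₂) = 0.646465,  e^(−rT) = 0.534687
E₀ = V₀·N(d₁) − D·e^(−rT)·N(d₂)
   = 125.9876·0.960961 − 53.5515·0.534687·0.646465 = 102.558686
B₀ = V₀ − E₀ = 125.9876 − 102.558686 = 23.428914

B0=23.4289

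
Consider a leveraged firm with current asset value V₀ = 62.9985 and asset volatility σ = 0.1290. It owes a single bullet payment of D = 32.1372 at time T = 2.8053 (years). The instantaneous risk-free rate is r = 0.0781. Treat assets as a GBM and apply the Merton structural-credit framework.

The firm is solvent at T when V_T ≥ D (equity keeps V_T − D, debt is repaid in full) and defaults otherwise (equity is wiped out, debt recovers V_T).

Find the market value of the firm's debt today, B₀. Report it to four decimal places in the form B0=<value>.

B0=25.8141

d₁ = [ln(V₀/D) + (r + σ²/2)T] / (σ√T)
   = [ln(62.9985/32.1372) + (0.0781 + 0.5·0.1290²)·2.8053] / (0.1290·√2.8053)
   = [0.673097 + 0.242435] / 0.216062 = 4.237349
d₂ = d₁ − σ√T = 4.237349 − 0.216062 = 4.021286
N(d₁) = 0.999989,  N(d₂) = 0.999971,  e^(−rT) = 0.803246
E₀ = V₀·N(d₁) − D·e^(−rT)·N(d₂)
   = 62.9985·0.999989 − 32.1372·0.803246·0.999971 = 37.184449
B₀ = V₀ − E₀ = 62.9985 − 37.184449 = 25.814051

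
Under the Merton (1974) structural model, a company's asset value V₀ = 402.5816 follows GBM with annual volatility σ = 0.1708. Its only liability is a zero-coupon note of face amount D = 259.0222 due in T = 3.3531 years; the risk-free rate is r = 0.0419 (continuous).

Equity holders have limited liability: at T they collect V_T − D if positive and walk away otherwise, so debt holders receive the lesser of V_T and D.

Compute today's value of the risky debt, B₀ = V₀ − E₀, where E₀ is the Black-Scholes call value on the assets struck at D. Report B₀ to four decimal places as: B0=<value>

B0=223.9262

d₁ = [ln(V₀/D) + (r + σ²/2)T] / (σ√T)
   = [ln(402.5816/259.0222) + (0.0419 + 0.5·0.1708²)·3.3531] / (0.1708·√3.3531)
   = [0.440984 + 0.189404] / 0.312760 = 2.015566
d₂ = d₁ − σ√T = 2.015566 − 0.312760 = 1.702806
N(d₁) = 0.978077,  N(d₂) = 0.955698,  e^(−rT) = 0.868928
E₀ = V₀·N(d₁) − D·e^(−rT)·N(d₂)
   = 402.5816·0.978077 − 259.0222·0.868928·0.955698 = 178.655426
B₀ = V₀ − E₀ = 402.5816 − 178.655426 = 223.926174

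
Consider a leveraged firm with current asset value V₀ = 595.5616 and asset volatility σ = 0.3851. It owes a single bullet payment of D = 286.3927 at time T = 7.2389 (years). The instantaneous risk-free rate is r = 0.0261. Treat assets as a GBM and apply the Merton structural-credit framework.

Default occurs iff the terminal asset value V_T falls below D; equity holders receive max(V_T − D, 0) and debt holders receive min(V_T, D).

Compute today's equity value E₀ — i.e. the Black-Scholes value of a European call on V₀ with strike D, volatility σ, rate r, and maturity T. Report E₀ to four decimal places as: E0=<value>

d₁ = [ln(V₀/D) + (r + σ²/2)T] / (σ√T)
   = [ln(595.5616/286.3927) + (0.0261 + 0.5·0.3851²)·7.2389] / (0.3851·√7.2389)
   = [0.732141 + 0.725707] / 1.036119 = 1.407027
d₂ = d₁ − σ√T = 1.407027 − 1.036119 = 0.370908
N(d₁) = 0.920290,  N(d₂) = 0.644647,  e^(−rT) = 0.827840
E₀ = V₀·N(d₁) − D·e^(−rT)·N(d₂)
   = 595.5616·0.920290 − 286.3927·0.827840·0.644647 = 395.251960

E0=395.2520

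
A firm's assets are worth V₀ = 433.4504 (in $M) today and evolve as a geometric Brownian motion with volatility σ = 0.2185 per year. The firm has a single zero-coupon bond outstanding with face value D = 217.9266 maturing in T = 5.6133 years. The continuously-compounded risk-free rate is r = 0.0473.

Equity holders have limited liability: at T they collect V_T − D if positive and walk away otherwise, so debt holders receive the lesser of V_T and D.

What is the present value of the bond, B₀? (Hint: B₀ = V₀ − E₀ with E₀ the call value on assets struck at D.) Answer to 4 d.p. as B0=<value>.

d₁ = [ln(V₀/D) + (r + σ²/2)T] / (σ√T)
   = [ln(433.4504/217.9266) + (0.0473 + 0.5·0.2185²)·5.6133] / (0.2185·√5.6133)
   = [0.687619 + 0.399505] / 0.517679 = 2.099996
d₂ = d₁ − σ√T = 2.099996 − 0.517679 = 1.582317
N(d₁) = 0.982135,  N(d₂) = 0.943211,  e^(−rT) = 0.766815
E₀ = V₀·N(d₁) − D·e^(−rT)·N(d₂)
   = 433.4504·0.982135 − 217.9266·0.766815·0.943211 = 268.087411
B₀ = V₀ − E₀ = 433.4504 − 268.087411 = 165.362989

B0=165.3630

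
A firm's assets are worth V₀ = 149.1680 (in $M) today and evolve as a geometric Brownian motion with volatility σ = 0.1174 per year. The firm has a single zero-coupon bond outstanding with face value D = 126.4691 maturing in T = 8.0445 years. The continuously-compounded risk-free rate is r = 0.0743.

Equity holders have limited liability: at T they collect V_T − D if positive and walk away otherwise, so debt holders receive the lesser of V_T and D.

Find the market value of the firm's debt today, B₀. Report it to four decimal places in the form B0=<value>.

B0=69.4409

d₁ = [ln(V₀/D) + (r + σ²/2)T] / (σ√T)
   = [ln(149.1680/126.4691) + (0.0743 + 0.5·0.1174²)·8.0445] / (0.1174·√8.0445)
   = [0.165075 + 0.653144] / 0.332980 = 2.457265
d₂ = d₁ − σ√T = 2.457265 − 0.332980 = 2.124286
N(d₁) = 0.993000,  N(d₂) = 0.983177,  e^(−rT) = 0.550072
E₀ = V₀·N(d₁) − D·e^(−rT)·N(d₂)
   = 149.1680·0.993000 − 126.4691·0.550072·0.983177 = 79.727072
B₀ = V₀ − E₀ = 149.1680 − 79.727072 = 69.440928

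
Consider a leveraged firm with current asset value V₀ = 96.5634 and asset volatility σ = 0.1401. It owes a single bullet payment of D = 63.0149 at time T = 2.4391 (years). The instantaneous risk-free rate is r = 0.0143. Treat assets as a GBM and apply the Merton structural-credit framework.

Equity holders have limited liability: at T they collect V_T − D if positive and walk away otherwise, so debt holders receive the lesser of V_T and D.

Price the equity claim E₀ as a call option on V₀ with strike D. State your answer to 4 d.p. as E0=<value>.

E0=35.8135

d₁ = [ln(V₀/D) + (r + σ²/2)T] / (σ√T)
   = [ln(96.5634/63.0149) + (0.0143 + 0.5·0.1401²)·2.4391] / (0.1401·√2.4391)
   = [0.426829 + 0.058816] / 0.218803 = 2.219556
d₂ = d₁ − σ√T = 2.219556 − 0.218803 = 2.000753
N(d₁) = 0.986776,  N(d₂) = 0.977290,  e^(−rT) = 0.965722
E₀ = V₀·N(d₁) − D·e^(−rT)·N(d₂)
   = 96.5634·0.986776 − 63.0149·0.965722·0.977290 = 35.813501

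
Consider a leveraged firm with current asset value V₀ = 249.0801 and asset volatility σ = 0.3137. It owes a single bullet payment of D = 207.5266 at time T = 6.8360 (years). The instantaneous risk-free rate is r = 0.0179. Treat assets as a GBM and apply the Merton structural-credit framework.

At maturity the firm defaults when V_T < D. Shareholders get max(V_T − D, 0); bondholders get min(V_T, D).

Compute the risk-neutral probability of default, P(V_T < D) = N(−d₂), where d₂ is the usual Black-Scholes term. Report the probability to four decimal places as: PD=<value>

d₁ = [ln(V₀/D) + (r + σ²/2)T] / (σ√T)
   = [ln(249.0801/207.5266) + (0.0179 + 0.5·0.3137²)·6.8360] / (0.3137·√6.8360)
   = [0.182515 + 0.458722] / 0.820192 = 0.781813
d₂ = d₁ − σ√T = 0.781813 − 0.820192 = -0.038379
risk-neutral PD = N(−d₂) = N(0.038379) = 0.515307

PD=0.5153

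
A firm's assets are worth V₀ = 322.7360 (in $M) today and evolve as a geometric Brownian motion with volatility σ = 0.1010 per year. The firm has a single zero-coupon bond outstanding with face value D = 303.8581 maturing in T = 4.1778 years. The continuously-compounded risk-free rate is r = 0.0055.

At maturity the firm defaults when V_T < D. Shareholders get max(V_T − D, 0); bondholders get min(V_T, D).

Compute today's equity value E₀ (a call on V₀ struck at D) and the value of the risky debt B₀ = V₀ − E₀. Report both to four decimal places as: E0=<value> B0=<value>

E0=40.3981 B0=282.3379

d₁ = [ln(V₀/D) + (r + σ²/2)T] / (σ√T)
   = [ln(322.7360/303.8581) + (0.0055 + 0.5·0.1010²)·4.1778] / (0.1010·√4.1778)
   = [0.060274 + 0.044287] / 0.206441 = 0.506492
d₂ = d₁ − σ√T = 0.506492 − 0.206441 = 0.300052
N(d₁) = 0.693744,  N(d₂) = 0.617931,  e^(−rT) = 0.977284
E₀ = V₀·N(d₁) − D·e^(−rT)·N(d₂)
   = 322.7360·0.693744 − 303.8581·0.977284·0.617931 = 40.398150
B₀ = V₀ − E₀ = 322.7360 − 40.398150 = 282.337850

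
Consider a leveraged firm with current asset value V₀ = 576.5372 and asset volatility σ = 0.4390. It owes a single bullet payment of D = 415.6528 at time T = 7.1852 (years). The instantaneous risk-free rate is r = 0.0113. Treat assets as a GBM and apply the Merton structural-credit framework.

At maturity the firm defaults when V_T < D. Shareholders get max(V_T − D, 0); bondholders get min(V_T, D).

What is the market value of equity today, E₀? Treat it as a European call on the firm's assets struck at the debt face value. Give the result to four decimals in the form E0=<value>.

E0=320.6892

d₁ = [ln(V₀/D) + (r + σ²/2)T] / (σ√T)
   = [ln(576.5372/415.6528) + (0.0113 + 0.5·0.4390²)·7.1852] / (0.4390·√7.1852)
   = [0.327190 + 0.773562] / 1.176749 = 0.935417
d₂ = d₁ − σ√T = 0.935417 − 1.176749 = -0.241332
N(d₁) = 0.825213,  N(d₂) = 0.404649,  e^(−rT) = 0.922016
E₀ = V₀·N(d₁) − D·e^(−rT)·N(d₂)
   = 576.5372·0.825213 − 415.6528·0.922016·0.404649 = 320.689156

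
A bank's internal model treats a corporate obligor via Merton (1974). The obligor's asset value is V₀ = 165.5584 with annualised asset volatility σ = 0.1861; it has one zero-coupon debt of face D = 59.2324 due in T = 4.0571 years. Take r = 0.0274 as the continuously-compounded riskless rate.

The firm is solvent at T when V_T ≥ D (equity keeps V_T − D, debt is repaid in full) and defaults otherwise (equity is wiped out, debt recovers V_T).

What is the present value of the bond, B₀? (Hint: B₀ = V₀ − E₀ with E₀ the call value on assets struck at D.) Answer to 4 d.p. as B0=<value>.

d₁ = [ln(V₀/D) + (r + σ²/2)T] / (σ√T)
   = [ln(165.5584/59.2324) + (0.0274 + 0.5·0.1861²)·4.0571] / (0.1861·√4.0571)
   = [1.027855 + 0.181420] / 0.374847 = 3.226048
d₂ = d₁ − σ√T = 3.226048 − 0.374847 = 2.851201
N(d₁) = 0.999372,  N(d₂) = 0.997822,  e^(−rT) = 0.894792
E₀ = V₀·N(d₁) − D·e^(−rT)·N(d₂)
   = 165.5584·0.999372 − 59.2324·0.894792·0.997822 = 112.569274
B₀ = V₀ − E₀ = 165.5584 − 112.569274 = 52.989126

B0=52.9891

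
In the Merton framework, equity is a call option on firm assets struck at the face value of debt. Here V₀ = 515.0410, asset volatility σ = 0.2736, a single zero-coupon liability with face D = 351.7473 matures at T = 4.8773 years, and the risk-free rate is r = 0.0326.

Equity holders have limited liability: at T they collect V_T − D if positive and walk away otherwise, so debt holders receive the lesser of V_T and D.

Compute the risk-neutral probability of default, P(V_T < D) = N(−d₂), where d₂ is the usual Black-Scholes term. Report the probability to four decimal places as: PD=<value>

d₁ = [ln(V₀/D) + (r + σ²/2)T] / (σ√T)
   = [ln(515.0410/351.7473) + (0.0326 + 0.5·0.2736²)·4.8773] / (0.2736·√4.8773)
   = [0.381333 + 0.341550] / 0.604235 = 1.196361
d₂ = d₁ − σ√T = 1.196361 − 0.604235 = 0.592127
risk-neutral PD = N(−d₂) = N(-0.592127) = 0.276883

PD=0.2769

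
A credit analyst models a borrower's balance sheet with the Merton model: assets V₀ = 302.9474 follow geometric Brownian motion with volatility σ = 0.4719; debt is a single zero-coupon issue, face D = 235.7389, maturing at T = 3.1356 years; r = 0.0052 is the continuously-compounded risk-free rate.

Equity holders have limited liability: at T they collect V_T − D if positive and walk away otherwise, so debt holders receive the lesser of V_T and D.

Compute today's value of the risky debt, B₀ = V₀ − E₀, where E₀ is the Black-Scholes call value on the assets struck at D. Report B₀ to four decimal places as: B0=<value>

B0=176.7007

d₁ = [ln(V₀/D) + (r + σ²/2)T] / (σ√T)
   = [ln(302.9474/235.7389) + (0.0052 + 0.5·0.4719²)·3.1356] / (0.4719·√3.1356)
   = [0.250834 + 0.365438] / 0.835623 = 0.737500
d₂ = d₁ − σ√T = 0.737500 − 0.835623 = -0.098122
N(d₁) = 0.769591,  N(d₂) = 0.460918,  e^(−rT) = 0.983827
E₀ = V₀·N(d₁) − D·e^(−rT)·N(d₂)
   = 302.9474·0.769591 − 235.7389·0.983827·0.460918 = 126.246672
B₀ = V₀ − E₀ = 302.9474 − 126.246672 = 176.700728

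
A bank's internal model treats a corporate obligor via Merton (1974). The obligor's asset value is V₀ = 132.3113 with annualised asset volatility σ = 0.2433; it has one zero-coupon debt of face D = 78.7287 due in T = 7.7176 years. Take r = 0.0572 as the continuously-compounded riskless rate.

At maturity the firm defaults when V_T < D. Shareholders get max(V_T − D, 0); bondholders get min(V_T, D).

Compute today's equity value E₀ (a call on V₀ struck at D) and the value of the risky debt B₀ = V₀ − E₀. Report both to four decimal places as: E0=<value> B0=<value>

d₁ = [ln(V₀/D) + (r + σ²/2)T] / (σ√T)
   = [ln(132.3113/78.7287) + (0.0572 + 0.5·0.2433²)·7.7176] / (0.2433·√7.7176)
   = [0.519150 + 0.669868] / 0.675901 = 1.759159
d₂ = d₁ − σ√T = 1.759159 − 0.675901 = 1.083258
N(d₁) = 0.960725,  N(d₂) = 0.860653,  e^(−rT) = 0.643105
E₀ = V₀·N(d₁) − D·e^(−rT)·N(d₂)
   = 132.3113·0.960725 − 78.7287·0.643105·0.860653 = 83.539149
B₀ = V₀ − E₀ = 132.3113 − 83.539149 = 48.772151

E0=83.5391 B0=48.7722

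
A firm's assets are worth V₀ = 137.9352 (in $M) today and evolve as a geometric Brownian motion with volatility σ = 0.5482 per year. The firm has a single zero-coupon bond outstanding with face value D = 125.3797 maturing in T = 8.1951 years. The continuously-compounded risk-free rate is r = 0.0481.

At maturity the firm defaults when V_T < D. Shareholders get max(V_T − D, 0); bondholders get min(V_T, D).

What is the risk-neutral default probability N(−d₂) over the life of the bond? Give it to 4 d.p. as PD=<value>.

d₁ = [ln(V₀/D) + (r + σ²/2)T] / (σ√T)
   = [ln(137.9352/125.3797) + (0.0481 + 0.5·0.5482²)·8.1951] / (0.5482·√8.1951)
   = [0.095437 + 1.625593] / 1.569337 = 1.096661
d₂ = d₁ − σ√T = 1.096661 − 1.569337 = -0.472676
risk-neutral PD = N(−d₂) = N(0.472676) = 0.681778

PD=0.6818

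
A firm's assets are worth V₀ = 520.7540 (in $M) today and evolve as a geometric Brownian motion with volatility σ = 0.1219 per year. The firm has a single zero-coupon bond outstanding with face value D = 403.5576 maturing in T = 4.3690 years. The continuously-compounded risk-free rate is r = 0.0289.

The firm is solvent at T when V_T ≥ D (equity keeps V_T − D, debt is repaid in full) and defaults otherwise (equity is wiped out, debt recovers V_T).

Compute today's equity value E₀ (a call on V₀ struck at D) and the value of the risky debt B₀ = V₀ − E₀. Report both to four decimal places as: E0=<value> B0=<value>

E0=168.2885 B0=352.4655

d₁ = [ln(V₀/D) + (r + σ²/2)T] / (σ√T)
   = [ln(520.7540/403.5576) + (0.0289 + 0.5·0.1219²)·4.3690] / (0.1219·√4.3690)
   = [0.254959 + 0.158725] / 0.254797 = 1.623579
d₂ = d₁ − σ√T = 1.623579 − 0.254797 = 1.368782
N(d₁) = 0.947767,  N(d₂) = 0.914466,  e^(−rT) = 0.881382
E₀ = V₀·N(d₁) − D·e^(−rT)·N(d₂)
   = 520.7540·0.947767 − 403.5576·0.881382·0.914466 = 168.288481
B₀ = V₀ − E₀ = 520.7540 − 168.288481 = 352.465519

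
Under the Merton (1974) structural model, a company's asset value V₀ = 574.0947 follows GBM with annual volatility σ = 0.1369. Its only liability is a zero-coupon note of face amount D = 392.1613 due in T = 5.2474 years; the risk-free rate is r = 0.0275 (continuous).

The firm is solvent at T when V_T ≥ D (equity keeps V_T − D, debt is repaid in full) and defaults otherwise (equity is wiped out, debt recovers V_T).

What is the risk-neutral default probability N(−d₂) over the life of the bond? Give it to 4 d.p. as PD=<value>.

PD=0.0644

d₁ = [ln(V₀/D) + (r + σ²/2)T] / (σ√T)
   = [ln(574.0947/392.1613) + (0.0275 + 0.5·0.1369²)·5.2474] / (0.1369·√5.2474)
   = [0.381121 + 0.193476] / 0.313600 = 1.832263
d₂ = d₁ − σ√T = 1.832263 − 0.313600 = 1.518663
risk-neutral PD = N(−d₂) = N(-1.518663) = 0.064424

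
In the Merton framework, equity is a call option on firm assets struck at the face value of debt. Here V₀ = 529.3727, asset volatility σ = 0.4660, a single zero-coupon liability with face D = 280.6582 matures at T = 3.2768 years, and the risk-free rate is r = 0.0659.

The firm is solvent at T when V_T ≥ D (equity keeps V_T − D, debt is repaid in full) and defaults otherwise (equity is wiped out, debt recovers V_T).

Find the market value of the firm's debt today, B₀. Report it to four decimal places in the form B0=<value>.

B0=203.5242

d₁ = [ln(V₀/D) + (r + σ²/2)T] / (σ√T)
   = [ln(529.3727/280.6582) + (0.0659 + 0.5·0.4660²)·3.2768] / (0.4660·√3.2768)
   = [0.634555 + 0.571730] / 0.843550 = 1.430010
d₂ = d₁ − σ√T = 1.430010 − 0.843550 = 0.586459
N(d₁) = 0.923643,  N(d₂) = 0.721217,  e^(−rT) = 0.805783
E₀ = V₀·N(d₁) − D·e^(−rT)·N(d₂)
   = 529.3727·0.923643 − 280.6582·0.805783·0.721217 = 325.848517
B₀ = V₀ − E₀ = 529.3727 − 325.848517 = 203.524183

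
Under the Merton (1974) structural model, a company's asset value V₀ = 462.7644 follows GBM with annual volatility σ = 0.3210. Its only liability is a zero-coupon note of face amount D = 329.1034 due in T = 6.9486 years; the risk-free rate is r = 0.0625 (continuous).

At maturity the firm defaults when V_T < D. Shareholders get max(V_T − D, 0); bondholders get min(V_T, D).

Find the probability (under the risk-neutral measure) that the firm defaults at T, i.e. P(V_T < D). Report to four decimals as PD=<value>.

d₁ = [ln(V₀/D) + (r + σ²/2)T] / (σ√T)
   = [ln(462.7644/329.1034) + (0.0625 + 0.5·0.3210²)·6.9486] / (0.3210·√6.9486)
   = [0.340846 + 0.792283] / 0.846162 = 1.339139
d₂ = d₁ − σ√T = 1.339139 − 0.846162 = 0.492977
risk-neutral PD = N(−d₂) = N(-0.492977) = 0.311015

PD=0.3110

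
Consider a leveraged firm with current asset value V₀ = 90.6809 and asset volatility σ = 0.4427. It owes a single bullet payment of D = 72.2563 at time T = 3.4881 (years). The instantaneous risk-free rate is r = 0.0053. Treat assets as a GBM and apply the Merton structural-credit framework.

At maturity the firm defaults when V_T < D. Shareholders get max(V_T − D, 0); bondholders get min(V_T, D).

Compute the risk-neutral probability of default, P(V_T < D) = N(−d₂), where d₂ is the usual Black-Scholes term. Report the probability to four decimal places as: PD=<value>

PD=0.5463

d₁ = [ln(V₀/D) + (r + σ²/2)T] / (σ√T)
   = [ln(90.6809/72.2563) + (0.0053 + 0.5·0.4427²)·3.4881] / (0.4427·√3.4881)
   = [0.227127 + 0.360292] / 0.826807 = 0.710467
d₂ = d₁ − σ√T = 0.710467 − 0.826807 = -0.116340
risk-neutral PD = N(−d₂) = N(0.116340) = 0.546308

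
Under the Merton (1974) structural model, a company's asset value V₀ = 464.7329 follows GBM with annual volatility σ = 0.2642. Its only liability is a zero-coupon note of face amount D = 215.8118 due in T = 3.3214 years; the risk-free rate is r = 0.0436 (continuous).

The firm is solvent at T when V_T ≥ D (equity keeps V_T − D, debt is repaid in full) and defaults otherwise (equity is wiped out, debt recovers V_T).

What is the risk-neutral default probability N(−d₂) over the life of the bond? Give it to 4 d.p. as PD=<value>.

PD=0.0492

d₁ = [ln(V₀/D) + (r + σ²/2)T] / (σ√T)
   = [ln(464.7329/215.8118) + (0.0436 + 0.5·0.2642²)·3.3214] / (0.2642·√3.3214)
   = [0.767056 + 0.260733] / 0.481497 = 2.134570
d₂ = d₁ − σ√T = 2.134570 − 0.481497 = 1.653073
risk-neutral PD = N(−d₂) = N(-1.653073) = 0.049158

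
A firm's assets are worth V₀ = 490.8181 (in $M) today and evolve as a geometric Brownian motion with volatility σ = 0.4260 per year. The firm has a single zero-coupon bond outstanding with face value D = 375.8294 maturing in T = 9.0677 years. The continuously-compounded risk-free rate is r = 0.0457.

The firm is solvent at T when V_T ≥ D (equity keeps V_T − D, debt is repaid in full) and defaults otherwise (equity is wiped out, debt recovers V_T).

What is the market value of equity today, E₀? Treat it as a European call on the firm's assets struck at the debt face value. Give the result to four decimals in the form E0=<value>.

d₁ = [ln(V₀/D) + (r + σ²/2)T] / (σ√T)
   = [ln(490.8181/375.8294) + (0.0457 + 0.5·0.4260²)·9.0677] / (0.4260·√9.0677)
   = [0.266938 + 1.237179] / 1.282798 = 1.172529
d₂ = d₁ − σ√T = 1.172529 − 1.282798 = -0.110269
N(d₁) = 0.879508,  N(d₂) = 0.456098,  e^(−rT) = 0.660741
E₀ = V₀·N(d₁) − D·e^(−rT)·N(d₂)
   = 490.8181·0.879508 − 375.8294·0.660741·0.456098 = 318.417348

E0=318.4173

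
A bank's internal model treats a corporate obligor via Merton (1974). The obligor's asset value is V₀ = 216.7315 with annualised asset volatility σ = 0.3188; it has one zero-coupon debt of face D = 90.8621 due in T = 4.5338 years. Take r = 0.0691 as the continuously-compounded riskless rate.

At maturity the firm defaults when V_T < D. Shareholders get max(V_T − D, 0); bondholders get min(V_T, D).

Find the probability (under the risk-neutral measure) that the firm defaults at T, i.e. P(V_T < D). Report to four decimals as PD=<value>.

d₁ = [ln(V₀/D) + (r + σ²/2)T] / (σ√T)
   = [ln(216.7315/90.8621) + (0.0691 + 0.5·0.3188²)·4.5338] / (0.3188·√4.5338)
   = [0.869316 + 0.543678] / 0.678812 = 2.081570
d₂ = d₁ − σ√T = 2.081570 − 0.678812 = 1.402758
risk-neutral PD = N(−d₂) = N(-1.402758) = 0.080344

PD=0.0803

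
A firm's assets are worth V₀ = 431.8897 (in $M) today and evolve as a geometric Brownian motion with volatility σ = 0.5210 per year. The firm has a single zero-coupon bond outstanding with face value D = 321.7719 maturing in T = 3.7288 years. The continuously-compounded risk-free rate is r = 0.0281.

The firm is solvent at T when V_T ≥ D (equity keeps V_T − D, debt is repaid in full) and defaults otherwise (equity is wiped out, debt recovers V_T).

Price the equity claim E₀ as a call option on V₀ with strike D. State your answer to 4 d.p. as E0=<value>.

d₁ = [ln(V₀/D) + (r + σ²/2)T] / (σ√T)
   = [ln(431.8897/321.7719) + (0.0281 + 0.5·0.5210²)·3.7288] / (0.5210·√3.7288)
   = [0.294327 + 0.610854] / 1.006056 = 0.899732
d₂ = d₁ − σ√T = 0.899732 − 1.006056 = -0.106324
N(d₁) = 0.815869,  N(d₂) = 0.457663,  e^(−rT) = 0.900523
E₀ = V₀·N(d₁) − D·e^(−rT)·N(d₂)
   = 431.8897·0.815869 − 321.7719·0.900523·0.457663 = 219.751517

E0=219.7515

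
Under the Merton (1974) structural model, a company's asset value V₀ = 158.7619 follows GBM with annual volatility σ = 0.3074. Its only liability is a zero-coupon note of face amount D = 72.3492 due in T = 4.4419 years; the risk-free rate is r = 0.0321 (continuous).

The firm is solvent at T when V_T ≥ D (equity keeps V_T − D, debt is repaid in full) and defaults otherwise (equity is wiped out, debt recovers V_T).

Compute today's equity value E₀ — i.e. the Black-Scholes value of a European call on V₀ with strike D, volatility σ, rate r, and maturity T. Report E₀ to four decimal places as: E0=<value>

E0=98.1492

d₁ = [ln(V₀/D) + (r + σ²/2)T] / (σ√T)
   = [ln(158.7619/72.3492) + (0.0321 + 0.5·0.3074²)·4.4419] / (0.3074·√4.4419)
   = [0.785901 + 0.352453] / 0.647871 = 1.757071
d₂ = d₁ − σ√T = 1.757071 − 0.647871 = 1.109200
N(d₁) = 0.960547,  N(d₂) = 0.866328,  e^(−rT) = 0.867114
E₀ = V₀·N(d₁) − D·e^(−rT)·N(d₂)
   = 158.7619·0.960547 − 72.3492·0.867114·0.866328 = 98.149200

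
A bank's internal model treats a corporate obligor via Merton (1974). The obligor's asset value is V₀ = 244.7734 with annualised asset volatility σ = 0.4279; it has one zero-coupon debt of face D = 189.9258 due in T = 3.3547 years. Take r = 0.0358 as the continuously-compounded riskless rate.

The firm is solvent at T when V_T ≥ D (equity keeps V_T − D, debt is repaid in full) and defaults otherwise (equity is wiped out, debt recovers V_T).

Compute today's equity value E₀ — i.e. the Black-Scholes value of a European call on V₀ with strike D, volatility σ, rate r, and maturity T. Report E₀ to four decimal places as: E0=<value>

E0=107.7345

d₁ = [ln(V₀/D) + (r + σ²/2)T] / (σ√T)
   = [ln(244.7734/189.9258) + (0.0358 + 0.5·0.4279²)·3.3547] / (0.4279·√3.3547)
   = [0.253699 + 0.427218] / 0.783735 = 0.868811
d₂ = d₁ − σ√T = 0.868811 − 0.783735 = 0.085077
N(d₁) = 0.807525,  N(d₂) = 0.533900,  e^(−rT) = 0.886833
E₀ = V₀·N(d₁) − D·e^(−rT)·N(d₂)
   = 244.7734·0.807525 − 189.9258·0.886833·0.533900 = 107.734521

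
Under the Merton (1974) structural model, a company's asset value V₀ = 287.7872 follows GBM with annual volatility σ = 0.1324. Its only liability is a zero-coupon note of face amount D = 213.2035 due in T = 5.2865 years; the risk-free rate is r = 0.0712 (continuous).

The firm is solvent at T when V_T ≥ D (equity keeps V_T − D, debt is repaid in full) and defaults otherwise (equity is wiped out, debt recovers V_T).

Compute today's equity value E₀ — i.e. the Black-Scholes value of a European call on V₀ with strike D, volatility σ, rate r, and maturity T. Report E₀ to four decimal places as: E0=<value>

E0=141.7437

d₁ = [ln(V₀/D) + (r + σ²/2)T] / (σ√T)
   = [ln(287.7872/213.2035) + (0.0712 + 0.5·0.1324²)·5.2865] / (0.1324·√5.2865)
   = [0.299974 + 0.422734] / 0.304419 = 2.374057
d₂ = d₁ − σ√T = 2.374057 − 0.304419 = 2.069637
N(d₁) = 0.991203,  N(d₂) = 0.980757,  e^(−rT) = 0.686329
E₀ = V₀·N(d₁) − D·e^(−rT)·N(d₂)
   = 287.7872·0.991203 − 213.2035·0.686329·0.980757 = 141.743710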